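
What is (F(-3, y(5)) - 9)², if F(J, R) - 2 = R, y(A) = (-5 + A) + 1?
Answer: 36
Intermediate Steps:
y(A) = -4 + A
F(J, R) = 2 + R
(F(-3, y(5)) - 9)² = ((2 + (-4 + 5)) - 9)² = ((2 + 1) - 9)² = (3 - 9)² = (-6)² = 36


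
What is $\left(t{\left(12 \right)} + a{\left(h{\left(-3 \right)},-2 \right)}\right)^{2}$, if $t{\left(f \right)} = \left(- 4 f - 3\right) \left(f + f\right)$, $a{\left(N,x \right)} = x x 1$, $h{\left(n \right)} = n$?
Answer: $1488400$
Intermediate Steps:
$a{\left(N,x \right)} = x^{2}$ ($a{\left(N,x \right)} = x^{2} \cdot 1 = x^{2}$)
$t{\left(f \right)} = 2 f \left(-3 - 4 f\right)$ ($t{\left(f \right)} = \left(-3 - 4 f\right) 2 f = 2 f \left(-3 - 4 f\right)$)
$\left(t{\left(12 \right)} + a{\left(h{\left(-3 \right)},-2 \right)}\right)^{2} = \left(\left(-2\right) 12 \left(3 + 4 \cdot 12\right) + \left(-2\right)^{2}\right)^{2} = \left(\left(-2\right) 12 \left(3 + 48\right) + 4\right)^{2} = \left(\left(-2\right) 12 \cdot 51 + 4\right)^{2} = \left(-1224 + 4\right)^{2} = \left(-1220\right)^{2} = 1488400$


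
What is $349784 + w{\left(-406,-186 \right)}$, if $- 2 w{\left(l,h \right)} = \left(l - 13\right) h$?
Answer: $310817$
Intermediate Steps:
$w{\left(l,h \right)} = - \frac{h \left(-13 + l\right)}{2}$ ($w{\left(l,h \right)} = - \frac{\left(l - 13\right) h}{2} = - \frac{\left(-13 + l\right) h}{2} = - \frac{h \left(-13 + l\right)}{2}$)
$349784 + w{\left(-406,-186 \right)} = 349784 + \frac{1}{2} \left(-186\right) \left(13 - -406\right) = 349784 + \frac{1}{2} \left(-186\right) \left(13 + 406\right) = 349784 + \frac{1}{2} \left(-186\right) 419 = 349784 - 38967 = 310817$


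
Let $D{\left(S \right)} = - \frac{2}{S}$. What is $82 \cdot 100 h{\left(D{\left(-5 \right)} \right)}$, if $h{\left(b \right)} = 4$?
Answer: $32800$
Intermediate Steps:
$82 \cdot 100 h{\left(D{\left(-5 \right)} \right)} = 82 \cdot 100 \cdot 4 = 8200 \cdot 4 = 32800$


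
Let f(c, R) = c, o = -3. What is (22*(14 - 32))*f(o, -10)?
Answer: 1188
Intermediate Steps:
(22*(14 - 32))*f(o, -10) = (22*(14 - 32))*(-3) = (22*(-18))*(-3) = -396*(-3) = 1188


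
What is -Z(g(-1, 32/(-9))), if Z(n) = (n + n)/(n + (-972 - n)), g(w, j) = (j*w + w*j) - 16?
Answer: -40/2187 ≈ -0.018290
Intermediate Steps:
g(w, j) = -16 + 2*j*w (g(w, j) = (j*w + j*w) - 16 = 2*j*w - 16 = -16 + 2*j*w)
Z(n) = -n/486 (Z(n) = (2*n)/(-972) = (2*n)*(-1/972) = -n/486)
-Z(g(-1, 32/(-9))) = -(-1)*(-16 + 2*(32/(-9))*(-1))/486 = -(-1)*(-16 + 2*(32*(-1/9))*(-1))/486 = -(-1)*(-16 + 2*(-32/9)*(-1))/486 = -(-1)*(-16 + 64/9)/486 = -(-1)*(-80)/(486*9) = -1*40/2187 = -40/2187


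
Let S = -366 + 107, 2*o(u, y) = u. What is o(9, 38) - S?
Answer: 527/2 ≈ 263.50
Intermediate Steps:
o(u, y) = u/2
S = -259
o(9, 38) - S = (½)*9 - 1*(-259) = 9/2 + 259 = 527/2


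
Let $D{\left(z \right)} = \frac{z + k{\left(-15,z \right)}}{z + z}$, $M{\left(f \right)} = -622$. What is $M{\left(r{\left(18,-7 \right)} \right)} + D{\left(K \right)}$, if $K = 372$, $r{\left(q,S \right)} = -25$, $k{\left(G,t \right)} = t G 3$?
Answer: $-644$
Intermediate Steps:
$k{\left(G,t \right)} = 3 G t$ ($k{\left(G,t \right)} = G t 3 = 3 G t$)
$D{\left(z \right)} = -22$ ($D{\left(z \right)} = \frac{z + 3 \left(-15\right) z}{z + z} = \frac{z - 45 z}{2 z} = - 44 z \frac{1}{2 z} = -22$)
$M{\left(r{\left(18,-7 \right)} \right)} + D{\left(K \right)} = -622 - 22 = -644$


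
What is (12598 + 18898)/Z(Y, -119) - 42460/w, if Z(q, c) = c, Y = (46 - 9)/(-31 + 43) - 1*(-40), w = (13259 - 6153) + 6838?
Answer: -15865463/59262 ≈ -267.72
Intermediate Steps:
w = 13944 (w = 7106 + 6838 = 13944)
Y = 517/12 (Y = 37/12 + 40 = 517/12 ≈ 43.083)
(12598 + 18898)/Z(Y, -119) - 42460/w = (12598 + 18898)/(-119) - 42460/13944 = 31496*(-1/119) - 42460*1/13944 = -31496/119 - 10615/3486 = -15865463/59262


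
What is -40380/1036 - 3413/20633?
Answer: -209174102/5343947 ≈ -39.142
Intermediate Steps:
-40380/1036 - 3413/20633 = -40380*1/1036 - 3413*1/20633 = -10095/259 - 3413/20633 = -209174102/5343947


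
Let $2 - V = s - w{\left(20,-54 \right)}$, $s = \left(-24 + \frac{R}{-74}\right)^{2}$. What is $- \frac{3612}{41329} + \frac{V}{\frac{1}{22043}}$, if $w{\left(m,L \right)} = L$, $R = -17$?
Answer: $- \frac{83193731404399}{6116692} \approx -1.3601 \cdot 10^{7}$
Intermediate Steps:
$s = \frac{3094081}{5476}$ ($s = \left(-24 - \frac{17}{-74}\right)^{2} = \left(-24 - - \frac{17}{74}\right)^{2} = \left(-24 + \frac{17}{74}\right)^{2} = \left(- \frac{1759}{74}\right)^{2} = \frac{3094081}{5476} \approx 565.03$)
$V = - \frac{3378833}{5476}$ ($V = 2 - \left(\frac{3094081}{5476} - -54\right) = 2 - \left(\frac{3094081}{5476} + 54\right) = 2 - \frac{3389785}{5476} = - \frac{3378833}{5476} \approx -617.03$)
$- \frac{3612}{41329} + \frac{V}{\frac{1}{22043}} = - \frac{3612}{41329} - \frac{3378833}{5476 \cdot \frac{1}{22043}} = \left(-3612\right) \frac{1}{41329} - \frac{3378833 \frac{1}{\frac{1}{22043}}}{5476} = - \frac{3612}{41329} - \frac{74479615819}{5476} = - \frac{83193731404399}{6116692}$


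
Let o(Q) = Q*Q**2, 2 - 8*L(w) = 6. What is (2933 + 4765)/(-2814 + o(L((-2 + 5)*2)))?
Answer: -61584/22513 ≈ -2.7355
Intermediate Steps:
L(w) = -1/2 (L(w) = 1/4 - 1/8*6 = 1/4 - 3/4 = -1/2)
o(Q) = Q**3
(2933 + 4765)/(-2814 + o(L((-2 + 5)*2))) = (2933 + 4765)/(-2814 + (-1/2)**3) = 7698/(-2814 - 1/8) = 7698/(-22513/8) = 7698*(-8/22513) = -61584/22513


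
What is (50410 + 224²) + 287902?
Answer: 388488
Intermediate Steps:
(50410 + 224²) + 287902 = (50410 + 50176) + 287902 = 100586 + 287902 = 388488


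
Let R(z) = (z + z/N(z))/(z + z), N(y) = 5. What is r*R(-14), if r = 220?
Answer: 132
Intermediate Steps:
R(z) = ⅗ (R(z) = (z + z/5)/(z + z) = (z + z*(⅕))/((2*z)) = (z + z/5)*(1/(2*z)) = (6*z/5)*(1/(2*z)) = ⅗)
r*R(-14) = 220*(⅗) = 132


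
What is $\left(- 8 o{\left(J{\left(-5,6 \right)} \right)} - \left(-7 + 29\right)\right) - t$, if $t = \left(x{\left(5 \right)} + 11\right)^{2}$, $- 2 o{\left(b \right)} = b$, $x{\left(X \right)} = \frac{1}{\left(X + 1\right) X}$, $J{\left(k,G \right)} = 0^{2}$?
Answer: $- \frac{129361}{900} \approx -143.73$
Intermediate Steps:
$J{\left(k,G \right)} = 0$
$x{\left(X \right)} = \frac{1}{X \left(1 + X\right)}$ ($x{\left(X \right)} = \frac{1}{\left(1 + X\right) X} = \frac{1}{X \left(1 + X\right)}$)
$o{\left(b \right)} = - \frac{b}{2}$
$t = \frac{109561}{900}$ ($t = \left(\frac{1}{5 \left(1 + 5\right)} + 11\right)^{2} = \left(\frac{1}{5 \cdot 6} + 11\right)^{2} = \left(\frac{1}{5} \cdot \frac{1}{6} + 11\right)^{2} = \left(\frac{1}{30} + 11\right)^{2} = \left(\frac{331}{30}\right)^{2} = \frac{109561}{900} \approx 121.73$)
$\left(- 8 o{\left(J{\left(-5,6 \right)} \right)} - \left(-7 + 29\right)\right) - t = \left(- 8 \left(\left(- \frac{1}{2}\right) 0\right) - \left(-7 + 29\right)\right) - \frac{109561}{900} = \left(\left(-8\right) 0 - 22\right) - \frac{109561}{900} = \left(0 - 22\right) - \frac{109561}{900} = -22 - \frac{109561}{900} = - \frac{129361}{900}$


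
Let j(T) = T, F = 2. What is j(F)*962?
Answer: 1924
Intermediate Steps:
j(F)*962 = 2*962 = 1924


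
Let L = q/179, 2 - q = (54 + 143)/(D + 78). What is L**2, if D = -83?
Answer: 42849/801025 ≈ 0.053493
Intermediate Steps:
q = 207/5 (q = 2 - (54 + 143)/(-83 + 78) = 2 - 197/(-5) = 2 - 197*(-1)/5 = 2 - 1*(-197/5) = 2 + 197/5 = 207/5 ≈ 41.400)
L = 207/895 (L = (207/5)/179 = (207/5)*(1/179) = 207/895 ≈ 0.23128)
L**2 = (207/895)**2 = 42849/801025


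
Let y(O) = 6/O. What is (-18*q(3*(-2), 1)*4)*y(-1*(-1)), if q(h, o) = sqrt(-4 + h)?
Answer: -432*I*sqrt(10) ≈ -1366.1*I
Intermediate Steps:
(-18*q(3*(-2), 1)*4)*y(-1*(-1)) = (-18*sqrt(-4 + 3*(-2))*4)*(6/((-1*(-1)))) = (-18*sqrt(-4 - 6)*4)*(6/1) = (-18*sqrt(-10)*4)*(6*1) = -18*I*sqrt(10)*4*6 = -72*I*sqrt(10)*6 = -432*I*sqrt(10)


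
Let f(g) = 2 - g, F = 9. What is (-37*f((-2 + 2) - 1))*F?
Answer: -999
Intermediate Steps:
(-37*f((-2 + 2) - 1))*F = -37*(2 - ((-2 + 2) - 1))*9 = -37*(2 - (0 - 1))*9 = -37*(2 - 1*(-1))*9 = -37*(2 + 1)*9 = -37*3*9 = -111*9 = -999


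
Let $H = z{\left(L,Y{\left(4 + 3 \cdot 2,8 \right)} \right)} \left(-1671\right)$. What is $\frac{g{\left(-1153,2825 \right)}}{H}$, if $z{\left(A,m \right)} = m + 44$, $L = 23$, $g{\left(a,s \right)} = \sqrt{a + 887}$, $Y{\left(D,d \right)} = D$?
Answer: $- \frac{i \sqrt{266}}{90234} \approx - 0.00018075 i$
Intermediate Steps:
$g{\left(a,s \right)} = \sqrt{887 + a}$
$z{\left(A,m \right)} = 44 + m$
$H = -90234$ ($H = \left(44 + \left(4 + 3 \cdot 2\right)\right) \left(-1671\right) = \left(44 + \left(4 + 6\right)\right) \left(-1671\right) = \left(44 + 10\right) \left(-1671\right) = 54 \left(-1671\right) = -90234$)
$\frac{g{\left(-1153,2825 \right)}}{H} = \frac{\sqrt{887 - 1153}}{-90234} = \sqrt{-266} \left(- \frac{1}{90234}\right) = i \sqrt{266} \left(- \frac{1}{90234}\right) = - \frac{i \sqrt{266}}{90234}$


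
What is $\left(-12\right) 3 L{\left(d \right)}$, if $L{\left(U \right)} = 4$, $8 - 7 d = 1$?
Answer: $-144$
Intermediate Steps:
$d = 1$ ($d = \frac{8}{7} - \frac{1}{7} = 1$)
$\left(-12\right) 3 L{\left(d \right)} = \left(-12\right) 3 \cdot 4 = \left(-36\right) 4 = -144$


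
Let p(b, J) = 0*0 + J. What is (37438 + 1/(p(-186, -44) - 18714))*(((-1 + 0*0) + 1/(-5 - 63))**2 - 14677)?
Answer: -47656684239579061/86736992 ≈ -5.4944e+8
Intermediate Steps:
p(b, J) = J (p(b, J) = 0 + J = J)
(37438 + 1/(p(-186, -44) - 18714))*(((-1 + 0*0) + 1/(-5 - 63))**2 - 14677) = (37438 + 1/(-44 - 18714))*(((-1 + 0*0) + 1/(-5 - 63))**2 - 14677) = (37438 + 1/(-18758))*(((-1 + 0) + 1/(-68))**2 - 14677) = (37438 - 1/18758)*((-1 - 1/68)**2 - 14677) = 702262003*((-69/68)**2 - 14677)/18758 = 702262003*(4761/4624 - 14677)/18758 = (702262003/18758)*(-67861687/4624) = -47656684239579061/86736992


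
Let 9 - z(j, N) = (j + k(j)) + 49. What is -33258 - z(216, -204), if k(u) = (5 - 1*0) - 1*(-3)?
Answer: -32994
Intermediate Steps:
k(u) = 8 (k(u) = (5 + 0) + 3 = 5 + 3 = 8)
z(j, N) = -48 - j (z(j, N) = 9 - ((j + 8) + 49) = 9 - ((8 + j) + 49) = 9 - (57 + j) = 9 + (-57 - j) = -48 - j)
-33258 - z(216, -204) = -33258 - (-48 - 1*216) = -33258 - (-48 - 216) = -33258 - 1*(-264) = -33258 + 264 = -32994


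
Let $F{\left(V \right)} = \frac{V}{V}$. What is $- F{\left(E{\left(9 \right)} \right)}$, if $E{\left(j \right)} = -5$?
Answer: $-1$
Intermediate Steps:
$F{\left(V \right)} = 1$
$- F{\left(E{\left(9 \right)} \right)} = \left(-1\right) 1 = -1$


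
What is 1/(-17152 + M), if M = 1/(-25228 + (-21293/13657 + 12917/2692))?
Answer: -927379352119/15906410684309732 ≈ -5.8302e-5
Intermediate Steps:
M = -36764644/927379352119 (M = 1/(-25228 + (-21293*1/13657 + 12917*(1/2692))) = 1/(-25228 + (-21293/13657 + 12917/2692)) = 1/(-25228 + 119086713/36764644) = 1/(-927379352119/36764644) = -36764644/927379352119 ≈ -3.9644e-5)
1/(-17152 + M) = 1/(-17152 - 36764644/927379352119) = 1/(-15906410684309732/927379352119) = -927379352119/15906410684309732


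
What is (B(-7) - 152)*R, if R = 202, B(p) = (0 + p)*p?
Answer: -20806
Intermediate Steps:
B(p) = p**2 (B(p) = p*p = p**2)
(B(-7) - 152)*R = ((-7)**2 - 152)*202 = (49 - 152)*202 = -103*202 = -20806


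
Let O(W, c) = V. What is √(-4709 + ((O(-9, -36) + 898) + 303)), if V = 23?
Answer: I*√3485 ≈ 59.034*I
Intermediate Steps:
O(W, c) = 23
√(-4709 + ((O(-9, -36) + 898) + 303)) = √(-4709 + ((23 + 898) + 303)) = √(-4709 + (921 + 303)) = √(-4709 + 1224) = √(-3485) = I*√3485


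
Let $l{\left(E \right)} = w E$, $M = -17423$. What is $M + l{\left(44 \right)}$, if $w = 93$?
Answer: $-13331$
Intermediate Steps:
$l{\left(E \right)} = 93 E$
$M + l{\left(44 \right)} = -17423 + 93 \cdot 44 = -17423 + 4092 = -13331$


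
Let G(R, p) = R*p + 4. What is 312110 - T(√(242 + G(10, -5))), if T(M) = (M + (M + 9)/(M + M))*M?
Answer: 623805/2 ≈ 3.1190e+5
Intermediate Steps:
G(R, p) = 4 + R*p
T(M) = M*(M + (9 + M)/(2*M)) (T(M) = (M + (9 + M)/((2*M)))*M = (M + (9 + M)*(1/(2*M)))*M = (M + (9 + M)/(2*M))*M = M*(M + (9 + M)/(2*M)))
312110 - T(√(242 + G(10, -5))) = 312110 - (9/2 + (√(242 + (4 + 10*(-5))))² + √(242 + (4 + 10*(-5)))/2) = 312110 - (9/2 + (√(242 + (4 - 50)))² + √(242 + (4 - 50))/2) = 312110 - (9/2 + (√(242 - 46))² + √(242 - 46)/2) = 312110 - (9/2 + (√196)² + √196/2) = 312110 - (9/2 + 14² + (½)*14) = 312110 - (9/2 + 196 + 7) = 312110 - 1*415/2 = 312110 - 415/2 = 623805/2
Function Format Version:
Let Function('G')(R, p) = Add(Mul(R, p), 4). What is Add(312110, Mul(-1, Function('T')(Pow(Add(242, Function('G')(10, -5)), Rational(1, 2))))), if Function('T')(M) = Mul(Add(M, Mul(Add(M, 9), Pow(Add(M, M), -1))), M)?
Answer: Rational(623805, 2) ≈ 3.1190e+5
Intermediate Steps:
Function('G')(R, p) = Add(4, Mul(R, p))
Function('T')(M) = Mul(M, Add(M, Mul(Rational(1, 2), Pow(M, -1), Add(9, M)))) (Function('T')(M) = Mul(Add(M, Mul(Add(9, M), Pow(Mul(2, M), -1))), M) = Mul(Add(M, Mul(Add(9, M), Mul(Rational(1, 2), Pow(M, -1)))), M) = Mul(Add(M, Mul(Rational(1, 2), Pow(M, -1), Add(9, M))), M) = Mul(M, Add(M, Mul(Rational(1, 2), Pow(M, -1), Add(9, M)))))
Add(312110, Mul(-1, Function('T')(Pow(Add(242, Function('G')(10, -5)), Rational(1, 2))))) = Add(312110, Mul(-1, Add(Rational(9, 2), Pow(Pow(Add(242, Add(4, Mul(10, -5))), Rational(1, 2)), 2), Mul(Rational(1, 2), Pow(Add(242, Add(4, Mul(10, -5))), Rational(1, 2)))))) = Add(312110, Mul(-1, Add(Rational(9, 2), Pow(Pow(Add(242, Add(4, -50)), Rational(1, 2)), 2), Mul(Rational(1, 2), Pow(Add(242, Add(4, -50)), Rational(1, 2)))))) = Add(312110, Mul(-1, Add(Rational(9, 2), Pow(Pow(Add(242, -46), Rational(1, 2)), 2), Mul(Rational(1, 2), Pow(Add(242, -46), Rational(1, 2)))))) = Add(312110, Mul(-1, Add(Rational(9, 2), Pow(Pow(196, Rational(1, 2)), 2), Mul(Rational(1, 2), Pow(196, Rational(1, 2)))))) = Add(312110, Mul(-1, Add(Rational(9, 2), Pow(14, 2), Mul(Rational(1, 2), 14)))) = Add(312110, Mul(-1, Add(Rational(9, 2), 196, 7))) = Add(312110, Mul(-1, Rational(415, 2))) = Add(312110, Rational(-415, 2)) = Rational(623805, 2)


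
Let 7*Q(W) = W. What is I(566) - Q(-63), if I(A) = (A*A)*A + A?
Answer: 181322071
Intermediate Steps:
Q(W) = W/7
I(A) = A + A³ (I(A) = A²*A + A = A³ + A = A + A³)
I(566) - Q(-63) = (566 + 566³) - (-63)/7 = (566 + 181321496) - 1*(-9) = 181322062 + 9 = 181322071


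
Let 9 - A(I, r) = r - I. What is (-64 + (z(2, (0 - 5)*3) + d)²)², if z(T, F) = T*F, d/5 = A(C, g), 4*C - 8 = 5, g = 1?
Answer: 100020001/256 ≈ 3.9070e+5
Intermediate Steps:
C = 13/4 (C = 2 + (¼)*5 = 2 + 5/4 = 13/4 ≈ 3.2500)
A(I, r) = 9 + I - r (A(I, r) = 9 - (r - I) = 9 + (I - r) = 9 + I - r)
d = 225/4 (d = 5*(9 + 13/4 - 1*1) = 5*(9 + 13/4 - 1) = 5*(45/4) = 225/4 ≈ 56.250)
z(T, F) = F*T
(-64 + (z(2, (0 - 5)*3) + d)²)² = (-64 + (((0 - 5)*3)*2 + 225/4)²)² = (-64 + (-5*3*2 + 225/4)²)² = (-64 + (-15*2 + 225/4)²)² = (-64 + (-30 + 225/4)²)² = (-64 + (105/4)²)² = (-64 + 11025/16)² = (10001/16)² = 100020001/256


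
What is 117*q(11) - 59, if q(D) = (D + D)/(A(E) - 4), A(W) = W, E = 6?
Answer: 1228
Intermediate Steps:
q(D) = D (q(D) = (D + D)/(6 - 4) = (2*D)/2 = (2*D)*(½) = D)
117*q(11) - 59 = 117*11 - 59 = 1287 - 59 = 1228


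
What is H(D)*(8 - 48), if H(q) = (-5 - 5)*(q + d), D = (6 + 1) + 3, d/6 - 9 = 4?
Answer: 35200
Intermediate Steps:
d = 78 (d = 54 + 6*4 = 54 + 24 = 78)
D = 10 (D = 7 + 3 = 10)
H(q) = -780 - 10*q (H(q) = (-5 - 5)*(q + 78) = -10*(78 + q) = -780 - 10*q)
H(D)*(8 - 48) = (-780 - 10*10)*(8 - 48) = (-780 - 100)*(-40) = -880*(-40) = 35200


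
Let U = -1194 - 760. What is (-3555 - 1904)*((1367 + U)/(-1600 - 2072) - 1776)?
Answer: 35597511215/3672 ≈ 9.6943e+6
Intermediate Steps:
U = -1954
(-3555 - 1904)*((1367 + U)/(-1600 - 2072) - 1776) = (-3555 - 1904)*((1367 - 1954)/(-1600 - 2072) - 1776) = -5459*(-587/(-3672) - 1776) = -5459*(-587*(-1/3672) - 1776) = -5459*(587/3672 - 1776) = -5459*(-6520885/3672) = 35597511215/3672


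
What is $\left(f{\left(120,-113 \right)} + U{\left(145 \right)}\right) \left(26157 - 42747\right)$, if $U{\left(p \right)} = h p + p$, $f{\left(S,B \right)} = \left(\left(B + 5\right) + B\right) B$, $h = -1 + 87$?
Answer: $-623584920$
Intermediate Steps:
$h = 86$
$f{\left(S,B \right)} = B \left(5 + 2 B\right)$ ($f{\left(S,B \right)} = \left(\left(5 + B\right) + B\right) B = \left(5 + 2 B\right) B = B \left(5 + 2 B\right)$)
$U{\left(p \right)} = 87 p$ ($U{\left(p \right)} = 86 p + p = 87 p$)
$\left(f{\left(120,-113 \right)} + U{\left(145 \right)}\right) \left(26157 - 42747\right) = \left(- 113 \left(5 + 2 \left(-113\right)\right) + 87 \cdot 145\right) \left(26157 - 42747\right) = \left(- 113 \left(5 - 226\right) + 12615\right) \left(-16590\right) = \left(\left(-113\right) \left(-221\right) + 12615\right) \left(-16590\right) = \left(24973 + 12615\right) \left(-16590\right) = 37588 \left(-16590\right) = -623584920$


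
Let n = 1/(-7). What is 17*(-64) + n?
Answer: -7617/7 ≈ -1088.1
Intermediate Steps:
n = -1/7 ≈ -0.14286
17*(-64) + n = 17*(-64) - 1/7 = -1088 - 1/7 = -7617/7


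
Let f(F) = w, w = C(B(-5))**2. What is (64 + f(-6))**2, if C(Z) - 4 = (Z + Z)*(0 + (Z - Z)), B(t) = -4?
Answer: 6400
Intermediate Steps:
C(Z) = 4 (C(Z) = 4 + (Z + Z)*(0 + (Z - Z)) = 4 + (2*Z)*(0 + 0) = 4 + (2*Z)*0 = 4 + 0 = 4)
w = 16 (w = 4**2 = 16)
f(F) = 16
(64 + f(-6))**2 = (64 + 16)**2 = 80**2 = 6400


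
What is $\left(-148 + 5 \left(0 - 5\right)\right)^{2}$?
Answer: $29929$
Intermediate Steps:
$\left(-148 + 5 \left(0 - 5\right)\right)^{2} = \left(-148 + 5 \left(-5\right)\right)^{2} = \left(-148 - 25\right)^{2} = \left(-173\right)^{2} = 29929$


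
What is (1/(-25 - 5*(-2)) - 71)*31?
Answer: -33046/15 ≈ -2203.1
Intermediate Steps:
(1/(-25 - 5*(-2)) - 71)*31 = (1/(-25 + 10) - 71)*31 = (1/(-15) - 71)*31 = (-1/15 - 71)*31 = -1066/15*31 = -33046/15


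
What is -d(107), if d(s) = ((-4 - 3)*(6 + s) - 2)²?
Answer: -628849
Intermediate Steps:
d(s) = (-44 - 7*s)² (d(s) = (-7*(6 + s) - 2)² = ((-42 - 7*s) - 2)² = (-44 - 7*s)²)
-d(107) = -(44 + 7*107)² = -(44 + 749)² = -1*793² = -1*628849 = -628849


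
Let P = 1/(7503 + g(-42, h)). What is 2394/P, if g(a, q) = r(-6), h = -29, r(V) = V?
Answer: 17947818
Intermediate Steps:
g(a, q) = -6
P = 1/7497 (P = 1/(7503 - 6) = 1/7497 ≈ 0.00013339)
2394/P = 2394/(1/7497) = 2394*7497 = 17947818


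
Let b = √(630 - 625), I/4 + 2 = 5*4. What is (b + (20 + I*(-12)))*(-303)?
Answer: 255732 - 303*√5 ≈ 2.5505e+5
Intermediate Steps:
I = 72 (I = -8 + 4*(5*4) = -8 + 4*20 = -8 + 80 = 72)
b = √5 ≈ 2.2361
(b + (20 + I*(-12)))*(-303) = (√5 + (20 + 72*(-12)))*(-303) = (√5 + (20 - 864))*(-303) = (√5 - 844)*(-303) = (-844 + √5)*(-303) = 255732 - 303*√5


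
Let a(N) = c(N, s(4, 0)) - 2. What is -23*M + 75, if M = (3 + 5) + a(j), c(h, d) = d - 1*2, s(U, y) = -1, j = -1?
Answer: 6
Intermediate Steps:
c(h, d) = -2 + d (c(h, d) = d - 2 = -2 + d)
a(N) = -5 (a(N) = (-2 - 1) - 2 = -3 - 2 = -5)
M = 3 (M = (3 + 5) - 5 = 8 - 5 = 3)
-23*M + 75 = -23*3 + 75 = -69 + 75 = 6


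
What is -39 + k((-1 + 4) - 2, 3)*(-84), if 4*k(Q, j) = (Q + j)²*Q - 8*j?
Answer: 129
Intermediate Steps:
k(Q, j) = -2*j + Q*(Q + j)²/4 (k(Q, j) = ((Q + j)²*Q - 8*j)/4 = (Q*(Q + j)² - 8*j)/4 = (-8*j + Q*(Q + j)²)/4 = -2*j + Q*(Q + j)²/4)
-39 + k((-1 + 4) - 2, 3)*(-84) = -39 + (-2*3 + ((-1 + 4) - 2)*(((-1 + 4) - 2) + 3)²/4)*(-84) = -39 + (-6 + (3 - 2)*((3 - 2) + 3)²/4)*(-84) = -39 + (-6 + (¼)*1*(1 + 3)²)*(-84) = -39 + (-6 + (¼)*1*4²)*(-84) = -39 + (-6 + (¼)*1*16)*(-84) = -39 + (-6 + 4)*(-84) = -39 - 2*(-84) = -39 + 168 = 129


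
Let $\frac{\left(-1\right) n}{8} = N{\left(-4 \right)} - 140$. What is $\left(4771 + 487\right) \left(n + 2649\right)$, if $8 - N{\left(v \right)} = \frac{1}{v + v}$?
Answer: $19475632$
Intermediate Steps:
$N{\left(v \right)} = 8 - \frac{1}{2 v}$ ($N{\left(v \right)} = 8 - \frac{1}{v + v} = 8 - \frac{1}{2 v}$)
$n = 1055$ ($n = - 8 \left(\left(8 - \frac{1}{2 \left(-4\right)}\right) - 140\right) = - 8 \left(\left(8 - - \frac{1}{8}\right) - 140\right) = - 8 \left(\left(8 + \frac{1}{8}\right) - 140\right) = - 8 \left(\frac{65}{8} - 140\right) = \left(-8\right) \left(- \frac{1055}{8}\right) = 1055$)
$\left(4771 + 487\right) \left(n + 2649\right) = \left(4771 + 487\right) \left(1055 + 2649\right) = 5258 \cdot 3704 = 19475632$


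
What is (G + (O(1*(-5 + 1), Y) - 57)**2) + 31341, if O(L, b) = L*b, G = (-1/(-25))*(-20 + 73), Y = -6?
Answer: 810803/25 ≈ 32432.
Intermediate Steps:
G = 53/25 (G = -1*(-1/25)*53 = (1/25)*53 = 53/25 ≈ 2.1200)
(G + (O(1*(-5 + 1), Y) - 57)**2) + 31341 = (53/25 + ((1*(-5 + 1))*(-6) - 57)**2) + 31341 = (53/25 + ((1*(-4))*(-6) - 57)**2) + 31341 = (53/25 + (-4*(-6) - 57)**2) + 31341 = (53/25 + (24 - 57)**2) + 31341 = (53/25 + (-33)**2) + 31341 = (53/25 + 1089) + 31341 = 27278/25 + 31341 = 810803/25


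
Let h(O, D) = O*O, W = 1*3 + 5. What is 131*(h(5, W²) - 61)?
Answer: -4716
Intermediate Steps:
W = 8 (W = 3 + 5 = 8)
h(O, D) = O²
131*(h(5, W²) - 61) = 131*(5² - 61) = 131*(25 - 61) = 131*(-36) = -4716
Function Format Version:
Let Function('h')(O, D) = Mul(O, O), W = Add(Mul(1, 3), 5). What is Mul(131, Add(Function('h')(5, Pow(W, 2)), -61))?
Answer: -4716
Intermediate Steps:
W = 8 (W = Add(3, 5) = 8)
Function('h')(O, D) = Pow(O, 2)
Mul(131, Add(Function('h')(5, Pow(W, 2)), -61)) = Mul(131, Add(Pow(5, 2), -61)) = Mul(131, Add(25, -61)) = Mul(131, -36) = -4716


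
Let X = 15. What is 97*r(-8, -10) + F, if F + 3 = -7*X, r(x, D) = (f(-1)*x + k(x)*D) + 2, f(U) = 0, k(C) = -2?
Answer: 2026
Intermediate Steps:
r(x, D) = 2 - 2*D (r(x, D) = (0*x - 2*D) + 2 = (0 - 2*D) + 2 = -2*D + 2 = 2 - 2*D)
F = -108 (F = -3 - 7*15 = -3 - 105 = -108)
97*r(-8, -10) + F = 97*(2 - 2*(-10)) - 108 = 97*(2 + 20) - 108 = 97*22 - 108 = 2134 - 108 = 2026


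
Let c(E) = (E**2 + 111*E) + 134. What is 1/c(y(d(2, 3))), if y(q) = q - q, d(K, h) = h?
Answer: 1/134 ≈ 0.0074627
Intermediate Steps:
y(q) = 0
c(E) = 134 + E**2 + 111*E
1/c(y(d(2, 3))) = 1/(134 + 0**2 + 111*0) = 1/(134 + 0 + 0) = 1/134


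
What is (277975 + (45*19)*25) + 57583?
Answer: 356933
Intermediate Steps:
(277975 + (45*19)*25) + 57583 = (277975 + 855*25) + 57583 = (277975 + 21375) + 57583 = 299350 + 57583 = 356933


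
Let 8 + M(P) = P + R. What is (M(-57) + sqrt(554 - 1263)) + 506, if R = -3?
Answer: 438 + I*sqrt(709) ≈ 438.0 + 26.627*I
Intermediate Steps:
M(P) = -11 + P (M(P) = -8 + (P - 3) = -8 + (-3 + P) = -11 + P)
(M(-57) + sqrt(554 - 1263)) + 506 = ((-11 - 57) + sqrt(554 - 1263)) + 506 = (-68 + sqrt(-709)) + 506 = (-68 + I*sqrt(709)) + 506 = 438 + I*sqrt(709)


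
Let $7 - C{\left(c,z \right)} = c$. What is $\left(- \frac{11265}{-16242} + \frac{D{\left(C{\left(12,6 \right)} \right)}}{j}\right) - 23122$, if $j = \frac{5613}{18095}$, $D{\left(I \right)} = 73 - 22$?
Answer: $- \frac{232544019253}{10129594} \approx -22957.0$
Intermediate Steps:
$C{\left(c,z \right)} = 7 - c$
$D{\left(I \right)} = 51$ ($D{\left(I \right)} = 73 - 22 = 51$)
$j = \frac{5613}{18095}$ ($j = 5613 \cdot \frac{1}{18095} = \frac{5613}{18095} \approx 0.3102$)
$\left(- \frac{11265}{-16242} + \frac{D{\left(C{\left(12,6 \right)} \right)}}{j}\right) - 23122 = \left(- \frac{11265}{-16242} + \frac{51}{\frac{5613}{18095}}\right) - 23122 = \left(\left(-11265\right) \left(- \frac{1}{16242}\right) + 51 \cdot \frac{18095}{5613}\right) - 23122 = \left(\frac{3755}{5414} + \frac{307615}{1871}\right) - 23122 = \frac{1672453215}{10129594} - 23122 = - \frac{232544019253}{10129594}$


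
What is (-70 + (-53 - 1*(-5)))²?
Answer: 13924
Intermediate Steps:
(-70 + (-53 - 1*(-5)))² = (-70 + (-53 + 5))² = (-70 - 48)² = (-118)² = 13924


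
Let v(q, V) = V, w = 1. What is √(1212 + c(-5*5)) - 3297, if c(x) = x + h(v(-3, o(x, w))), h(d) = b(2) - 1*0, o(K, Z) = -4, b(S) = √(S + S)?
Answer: -3297 + √1189 ≈ -3262.5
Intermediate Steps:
b(S) = √2*√S (b(S) = √(2*S) = √2*√S)
h(d) = 2 (h(d) = √2*√2 - 1*0 = 2 + 0 = 2)
c(x) = 2 + x (c(x) = x + 2 = 2 + x)
√(1212 + c(-5*5)) - 3297 = √(1212 + (2 - 5*5)) - 3297 = √(1212 + (2 - 25)) - 3297 = √(1212 - 23) - 3297 = √1189 - 3297 = -3297 + √1189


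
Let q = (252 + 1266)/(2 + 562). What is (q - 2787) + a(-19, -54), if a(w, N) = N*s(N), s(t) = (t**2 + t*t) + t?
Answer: -29590853/94 ≈ -3.1480e+5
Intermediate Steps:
s(t) = t + 2*t**2 (s(t) = (t**2 + t**2) + t = 2*t**2 + t = t + 2*t**2)
q = 253/94 (q = 1518/564 = 1518*(1/564) = 253/94 ≈ 2.6915)
a(w, N) = N**2*(1 + 2*N) (a(w, N) = N*(N*(1 + 2*N)) = N**2*(1 + 2*N))
(q - 2787) + a(-19, -54) = (253/94 - 2787) + (-54)**2*(1 + 2*(-54)) = -261725/94 + 2916*(1 - 108) = -261725/94 + 2916*(-107) = -261725/94 - 312012 = -29590853/94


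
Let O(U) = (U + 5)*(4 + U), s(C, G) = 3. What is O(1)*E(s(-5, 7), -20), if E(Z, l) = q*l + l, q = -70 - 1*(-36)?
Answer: 19800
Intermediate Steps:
q = -34 (q = -70 + 36 = -34)
O(U) = (4 + U)*(5 + U) (O(U) = (5 + U)*(4 + U) = (4 + U)*(5 + U))
E(Z, l) = -33*l (E(Z, l) = -34*l + l = -33*l)
O(1)*E(s(-5, 7), -20) = (20 + 1**2 + 9*1)*(-33*(-20)) = (20 + 1 + 9)*660 = 30*660 = 19800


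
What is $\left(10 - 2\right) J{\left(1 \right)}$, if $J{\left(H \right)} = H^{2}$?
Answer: $8$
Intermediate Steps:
$\left(10 - 2\right) J{\left(1 \right)} = \left(10 - 2\right) 1^{2} = 8 \cdot 1 = 8$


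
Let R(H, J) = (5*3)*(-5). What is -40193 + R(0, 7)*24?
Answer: -41993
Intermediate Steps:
R(H, J) = -75 (R(H, J) = 15*(-5) = -75)
-40193 + R(0, 7)*24 = -40193 - 75*24 = -40193 - 1800 = -41993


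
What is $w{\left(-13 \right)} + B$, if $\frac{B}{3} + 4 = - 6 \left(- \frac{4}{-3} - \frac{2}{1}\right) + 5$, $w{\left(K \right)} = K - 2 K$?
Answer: $28$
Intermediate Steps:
$w{\left(K \right)} = - K$
$B = 15$ ($B = -12 + 3 \left(- 6 \left(- \frac{4}{-3} - \frac{2}{1}\right) + 5\right) = -12 + 3 \left(- 6 \left(\left(-4\right) \left(- \frac{1}{3}\right) - 2\right) + 5\right) = -12 + 3 \left(- 6 \left(\frac{4}{3} - 2\right) + 5\right) = -12 + 3 \left(\left(-6\right) \left(- \frac{2}{3}\right) + 5\right) = -12 + 3 \left(4 + 5\right) = -12 + 3 \cdot 9 = -12 + 27 = 15$)
$w{\left(-13 \right)} + B = \left(-1\right) \left(-13\right) + 15 = 13 + 15 = 28$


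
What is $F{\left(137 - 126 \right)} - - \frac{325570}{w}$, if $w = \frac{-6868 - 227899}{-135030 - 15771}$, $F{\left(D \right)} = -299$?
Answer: $\frac{49026086237}{234767} \approx 2.0883 \cdot 10^{5}$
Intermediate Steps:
$w = \frac{234767}{150801}$ ($w = - \frac{234767}{-150801} = \left(-234767\right) \left(- \frac{1}{150801}\right) = \frac{234767}{150801} \approx 1.5568$)
$F{\left(137 - 126 \right)} - - \frac{325570}{w} = -299 - - \frac{325570}{\frac{234767}{150801}} = -299 - \left(-325570\right) \frac{150801}{234767} = -299 - - \frac{49096281570}{234767} = -299 + \frac{49096281570}{234767} = \frac{49026086237}{234767}$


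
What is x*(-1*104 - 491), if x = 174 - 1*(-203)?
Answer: -224315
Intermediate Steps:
x = 377 (x = 174 + 203 = 377)
x*(-1*104 - 491) = 377*(-1*104 - 491) = 377*(-104 - 491) = 377*(-595) = -224315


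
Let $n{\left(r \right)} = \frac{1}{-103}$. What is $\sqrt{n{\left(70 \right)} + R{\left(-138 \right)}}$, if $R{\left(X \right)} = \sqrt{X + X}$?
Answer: $\frac{\sqrt{-103 + 21218 i \sqrt{69}}}{103} \approx 2.8813 + 2.883 i$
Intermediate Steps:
$R{\left(X \right)} = \sqrt{2} \sqrt{X}$ ($R{\left(X \right)} = \sqrt{2 X} = \sqrt{2} \sqrt{X}$)
$n{\left(r \right)} = - \frac{1}{103}$
$\sqrt{n{\left(70 \right)} + R{\left(-138 \right)}} = \sqrt{- \frac{1}{103} + \sqrt{2} \sqrt{-138}} = \sqrt{- \frac{1}{103} + \sqrt{2} i \sqrt{138}} = \sqrt{- \frac{1}{103} + 2 i \sqrt{69}}$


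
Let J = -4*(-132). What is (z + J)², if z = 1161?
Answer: 2852721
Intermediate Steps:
J = 528
(z + J)² = (1161 + 528)² = 1689² = 2852721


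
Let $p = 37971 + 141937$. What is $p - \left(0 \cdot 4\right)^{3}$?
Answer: $179908$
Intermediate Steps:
$p = 179908$
$p - \left(0 \cdot 4\right)^{3} = 179908 - \left(0 \cdot 4\right)^{3} = 179908 - 0^{3} = 179908 - 0 = 179908 + 0 = 179908$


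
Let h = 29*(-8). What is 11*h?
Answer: -2552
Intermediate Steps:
h = -232
11*h = 11*(-232) = -2552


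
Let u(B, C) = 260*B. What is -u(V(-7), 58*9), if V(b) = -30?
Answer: 7800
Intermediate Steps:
-u(V(-7), 58*9) = -260*(-30) = -1*(-7800) = 7800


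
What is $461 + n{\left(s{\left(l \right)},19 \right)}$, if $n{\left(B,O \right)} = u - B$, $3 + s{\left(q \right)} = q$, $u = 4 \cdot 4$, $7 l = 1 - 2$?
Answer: $\frac{3361}{7} \approx 480.14$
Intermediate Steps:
$l = - \frac{1}{7}$ ($l = \frac{1 - 2}{7} = \frac{1}{7} \left(-1\right) = - \frac{1}{7} \approx -0.14286$)
$u = 16$
$s{\left(q \right)} = -3 + q$
$n{\left(B,O \right)} = 16 - B$
$461 + n{\left(s{\left(l \right)},19 \right)} = 461 + \left(16 - \left(-3 - \frac{1}{7}\right)\right) = 461 + \left(16 - - \frac{22}{7}\right) = 461 + \left(16 + \frac{22}{7}\right) = 461 + \frac{134}{7} = \frac{3361}{7}$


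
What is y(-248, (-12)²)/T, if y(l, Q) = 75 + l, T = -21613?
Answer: 173/21613 ≈ 0.0080044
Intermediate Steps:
y(-248, (-12)²)/T = (75 - 248)/(-21613) = -173*(-1/21613) = 173/21613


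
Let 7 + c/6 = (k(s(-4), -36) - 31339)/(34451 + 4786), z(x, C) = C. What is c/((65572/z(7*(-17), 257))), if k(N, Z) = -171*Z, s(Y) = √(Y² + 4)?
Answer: -38529697/214404047 ≈ -0.17971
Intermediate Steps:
s(Y) = √(4 + Y²)
c = -599684/13079 (c = -42 + 6*((-171*(-36) - 31339)/(34451 + 4786)) = -42 + 6*((6156 - 31339)/39237) = -42 + 6*(-25183*1/39237) = -42 + 6*(-25183/39237) = -42 - 50366/13079 = -599684/13079 ≈ -45.851)
c/((65572/z(7*(-17), 257))) = -599684/(13079*(65572/257)) = -599684/(13079*(65572*(1/257))) = -599684/(13079*65572/257) = -599684/13079*257/65572 = -38529697/214404047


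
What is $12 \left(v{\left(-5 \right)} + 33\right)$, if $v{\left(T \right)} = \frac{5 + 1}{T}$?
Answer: $\frac{1908}{5} \approx 381.6$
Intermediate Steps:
$v{\left(T \right)} = \frac{6}{T}$
$12 \left(v{\left(-5 \right)} + 33\right) = 12 \left(\frac{6}{-5} + 33\right) = 12 \left(6 \left(- \frac{1}{5}\right) + 33\right) = 12 \left(- \frac{6}{5} + 33\right) = 12 \cdot \frac{159}{5} = \frac{1908}{5}$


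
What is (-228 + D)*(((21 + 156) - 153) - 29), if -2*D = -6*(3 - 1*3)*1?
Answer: 1140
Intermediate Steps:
D = 0 (D = -(-6*(3 - 1*3))/2 = -(-6*(3 - 3))/2 = -(-6*0)/2 = -0 = -½*0 = 0)
(-228 + D)*(((21 + 156) - 153) - 29) = (-228 + 0)*(((21 + 156) - 153) - 29) = -228*((177 - 153) - 29) = -228*(24 - 29) = -228*(-5) = 1140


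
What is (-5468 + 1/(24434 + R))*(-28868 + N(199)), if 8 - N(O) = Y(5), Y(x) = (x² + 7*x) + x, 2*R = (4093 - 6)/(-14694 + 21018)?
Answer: 48879194473302700/309045319 ≈ 1.5816e+8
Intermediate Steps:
R = 4087/12648 (R = ((4093 - 6)/(-14694 + 21018))/2 = (4087/6324)/2 = (4087*(1/6324))/2 = (½)*(4087/6324) = 4087/12648 ≈ 0.32313)
Y(x) = x² + 8*x
N(O) = -57 (N(O) = 8 - 5*(8 + 5) = 8 - 5*13 = 8 - 1*65 = 8 - 65 = -57)
(-5468 + 1/(24434 + R))*(-28868 + N(199)) = (-5468 + 1/(24434 + 4087/12648))*(-28868 - 57) = (-5468 + 1/(309045319/12648))*(-28925) = (-5468 + 12648/309045319)*(-28925) = -1689859791644/309045319*(-28925) = 48879194473302700/309045319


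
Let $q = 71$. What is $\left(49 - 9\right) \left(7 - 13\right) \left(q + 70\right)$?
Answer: $-33840$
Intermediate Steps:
$\left(49 - 9\right) \left(7 - 13\right) \left(q + 70\right) = \left(49 - 9\right) \left(7 - 13\right) \left(71 + 70\right) = 40 \left(-6\right) 141 = \left(-240\right) 141 = -33840$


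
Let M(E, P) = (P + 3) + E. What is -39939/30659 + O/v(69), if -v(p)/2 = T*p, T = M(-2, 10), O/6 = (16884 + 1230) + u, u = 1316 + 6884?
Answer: -35515891/337249 ≈ -105.31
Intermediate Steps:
u = 8200
O = 157884 (O = 6*((16884 + 1230) + 8200) = 6*(18114 + 8200) = 6*26314 = 157884)
M(E, P) = 3 + E + P (M(E, P) = (3 + P) + E = 3 + E + P)
T = 11 (T = 3 - 2 + 10 = 11)
v(p) = -22*p
-39939/30659 + O/v(69) = -39939/30659 + 157884/((-22*69)) = -39939*1/30659 + 157884/(-1518) = -39939/30659 + 157884*(-1/1518) = -39939/30659 - 26314/253 = -35515891/337249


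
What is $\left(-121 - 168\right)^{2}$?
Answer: $83521$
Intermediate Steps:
$\left(-121 - 168\right)^{2} = \left(-289\right)^{2} = 83521$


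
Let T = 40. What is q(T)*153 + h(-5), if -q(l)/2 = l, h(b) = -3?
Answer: -12243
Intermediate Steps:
q(l) = -2*l
q(T)*153 + h(-5) = -2*40*153 - 3 = -80*153 - 3 = -12240 - 3 = -12243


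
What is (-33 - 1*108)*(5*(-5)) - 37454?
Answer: -33929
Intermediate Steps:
(-33 - 1*108)*(5*(-5)) - 37454 = (-33 - 108)*(-25) - 37454 = -141*(-25) - 37454 = 3525 - 37454 = -33929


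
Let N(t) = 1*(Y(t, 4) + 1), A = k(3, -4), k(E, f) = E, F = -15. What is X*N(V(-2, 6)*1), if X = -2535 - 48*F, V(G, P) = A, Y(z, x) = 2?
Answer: -5445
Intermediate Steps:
A = 3
V(G, P) = 3
N(t) = 3 (N(t) = 1*(2 + 1) = 1*3 = 3)
X = -1815 (X = -2535 - 48*(-15) = -2535 + 720 = -1815)
X*N(V(-2, 6)*1) = -1815*3 = -5445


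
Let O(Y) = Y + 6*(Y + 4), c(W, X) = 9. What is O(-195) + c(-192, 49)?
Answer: -1332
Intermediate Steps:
O(Y) = 24 + 7*Y (O(Y) = Y + 6*(4 + Y) = Y + (24 + 6*Y) = 24 + 7*Y)
O(-195) + c(-192, 49) = (24 + 7*(-195)) + 9 = (24 - 1365) + 9 = -1341 + 9 = -1332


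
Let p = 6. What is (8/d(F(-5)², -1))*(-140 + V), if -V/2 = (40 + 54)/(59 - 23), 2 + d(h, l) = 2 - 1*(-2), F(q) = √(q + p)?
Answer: -5228/9 ≈ -580.89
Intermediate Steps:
F(q) = √(6 + q) (F(q) = √(q + 6) = √(6 + q))
d(h, l) = 2 (d(h, l) = -2 + (2 - 1*(-2)) = -2 + (2 + 2) = -2 + 4 = 2)
V = -47/9 (V = -2*(40 + 54)/(59 - 23) = -188/36 = -2*47/18 = -47/9 ≈ -5.2222)
(8/d(F(-5)², -1))*(-140 + V) = (8/2)*(-140 - 47/9) = (8*(½))*(-1307/9) = 4*(-1307/9) = -5228/9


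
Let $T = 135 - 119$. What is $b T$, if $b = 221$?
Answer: $3536$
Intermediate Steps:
$T = 16$
$b T = 221 \cdot 16 = 3536$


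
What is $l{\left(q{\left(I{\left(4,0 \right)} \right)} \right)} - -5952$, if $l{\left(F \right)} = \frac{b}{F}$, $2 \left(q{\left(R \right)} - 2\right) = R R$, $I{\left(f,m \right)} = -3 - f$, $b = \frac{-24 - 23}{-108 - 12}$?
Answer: $\frac{18927407}{3180} \approx 5952.0$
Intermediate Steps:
$b = \frac{47}{120}$ ($b = - \frac{47}{-120} = \left(-47\right) \left(- \frac{1}{120}\right) = \frac{47}{120} \approx 0.39167$)
$q{\left(R \right)} = 2 + \frac{R^{2}}{2}$ ($q{\left(R \right)} = 2 + \frac{R R}{2} = 2 + \frac{R^{2}}{2}$)
$l{\left(F \right)} = \frac{47}{120 F}$
$l{\left(q{\left(I{\left(4,0 \right)} \right)} \right)} - -5952 = \frac{47}{120 \left(2 + \frac{\left(-3 - 4\right)^{2}}{2}\right)} - -5952 = \frac{47}{120 \left(2 + \frac{\left(-3 - 4\right)^{2}}{2}\right)} + 5952 = \frac{47}{120 \left(2 + \frac{\left(-7\right)^{2}}{2}\right)} + 5952 = \frac{47}{120 \left(2 + \frac{1}{2} \cdot 49\right)} + 5952 = \frac{47}{120 \left(2 + \frac{49}{2}\right)} + 5952 = \frac{47}{120 \cdot \frac{53}{2}} + 5952 = \frac{47}{120} \cdot \frac{2}{53} + 5952 = \frac{47}{3180} + 5952 = \frac{18927407}{3180}$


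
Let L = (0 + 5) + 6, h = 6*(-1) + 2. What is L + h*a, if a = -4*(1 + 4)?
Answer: 91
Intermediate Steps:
h = -4 (h = -6 + 2 = -4)
L = 11 (L = 5 + 6 = 11)
a = -20 (a = -4*5 = -20)
L + h*a = 11 - 4*(-20) = 11 + 80 = 91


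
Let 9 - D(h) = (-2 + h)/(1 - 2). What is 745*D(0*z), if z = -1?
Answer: 5215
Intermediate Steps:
D(h) = 7 + h (D(h) = 9 - (-2 + h)/(1 - 2) = 9 - (-2 + h)/(-1) = 9 - (-2 + h)*(-1) = 9 - (2 - h) = 9 + (-2 + h) = 7 + h)
745*D(0*z) = 745*(7 + 0*(-1)) = 745*(7 + 0) = 745*7 = 5215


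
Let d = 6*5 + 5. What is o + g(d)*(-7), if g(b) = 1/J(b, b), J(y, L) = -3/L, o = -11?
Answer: 212/3 ≈ 70.667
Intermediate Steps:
d = 35 (d = 30 + 5 = 35)
g(b) = -b/3 (g(b) = 1/(-3/b) = -b/3)
o + g(d)*(-7) = -11 - ⅓*35*(-7) = -11 - 35/3*(-7) = -11 + 245/3 = 212/3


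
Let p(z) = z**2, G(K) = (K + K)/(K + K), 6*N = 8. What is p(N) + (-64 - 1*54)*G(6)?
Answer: -1046/9 ≈ -116.22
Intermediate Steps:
N = 4/3 (N = (1/6)*8 = 4/3 ≈ 1.3333)
G(K) = 1 (G(K) = (2*K)/((2*K)) = (2*K)*(1/(2*K)) = 1)
p(N) + (-64 - 1*54)*G(6) = (4/3)**2 + (-64 - 1*54)*1 = 16/9 + (-64 - 54)*1 = 16/9 - 118*1 = 16/9 - 118 = -1046/9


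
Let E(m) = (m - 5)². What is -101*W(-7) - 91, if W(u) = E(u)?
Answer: -14635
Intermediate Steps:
E(m) = (-5 + m)²
W(u) = (-5 + u)²
-101*W(-7) - 91 = -101*(-5 - 7)² - 91 = -101*(-12)² - 91 = -101*144 - 91 = -14544 - 91 = -14635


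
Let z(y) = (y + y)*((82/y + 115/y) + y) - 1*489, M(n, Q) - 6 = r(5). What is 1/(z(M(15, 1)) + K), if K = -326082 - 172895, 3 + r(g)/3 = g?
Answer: -1/498784 ≈ -2.0049e-6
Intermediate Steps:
r(g) = -9 + 3*g
M(n, Q) = 12 (M(n, Q) = 6 + (-9 + 3*5) = 6 + (-9 + 15) = 6 + 6 = 12)
z(y) = -489 + 2*y*(y + 197/y) (z(y) = (2*y)*(197/y + y) - 489 = (2*y)*(y + 197/y) - 489 = 2*y*(y + 197/y) - 489 = -489 + 2*y*(y + 197/y))
K = -498977
1/(z(M(15, 1)) + K) = 1/((-95 + 2*12**2) - 498977) = 1/((-95 + 2*144) - 498977) = 1/((-95 + 288) - 498977) = 1/(193 - 498977) = 1/(-498784) = -1/498784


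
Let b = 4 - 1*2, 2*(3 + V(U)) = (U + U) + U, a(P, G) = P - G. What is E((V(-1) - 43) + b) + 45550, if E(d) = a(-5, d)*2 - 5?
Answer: 45626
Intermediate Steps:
V(U) = -3 + 3*U/2 (V(U) = -3 + ((U + U) + U)/2 = -3 + (2*U + U)/2 = -3 + (3*U)/2 = -3 + 3*U/2)
b = 2 (b = 4 - 2 = 2)
E(d) = -15 - 2*d (E(d) = (-5 - d)*2 - 5 = (-10 - 2*d) - 5 = -15 - 2*d)
E((V(-1) - 43) + b) + 45550 = (-15 - 2*(((-3 + (3/2)*(-1)) - 43) + 2)) + 45550 = (-15 - 2*(((-3 - 3/2) - 43) + 2)) + 45550 = (-15 - 2*((-9/2 - 43) + 2)) + 45550 = (-15 - 2*(-95/2 + 2)) + 45550 = (-15 - 2*(-91/2)) + 45550 = (-15 + 91) + 45550 = 76 + 45550 = 45626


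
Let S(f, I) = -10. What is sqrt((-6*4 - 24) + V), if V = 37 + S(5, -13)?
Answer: I*sqrt(21) ≈ 4.5826*I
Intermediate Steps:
V = 27 (V = 37 - 10 = 27)
sqrt((-6*4 - 24) + V) = sqrt((-6*4 - 24) + 27) = sqrt((-24 - 24) + 27) = sqrt(-48 + 27) = sqrt(-21) = I*sqrt(21)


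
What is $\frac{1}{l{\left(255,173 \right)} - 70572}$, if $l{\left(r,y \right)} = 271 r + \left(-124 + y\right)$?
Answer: $- \frac{1}{1418} \approx -0.00070522$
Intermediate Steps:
$l{\left(r,y \right)} = -124 + y + 271 r$
$\frac{1}{l{\left(255,173 \right)} - 70572} = \frac{1}{\left(-124 + 173 + 271 \cdot 255\right) - 70572} = \frac{1}{\left(-124 + 173 + 69105\right) - 70572} = \frac{1}{69154 - 70572} = \frac{1}{-1418} = - \frac{1}{1418}$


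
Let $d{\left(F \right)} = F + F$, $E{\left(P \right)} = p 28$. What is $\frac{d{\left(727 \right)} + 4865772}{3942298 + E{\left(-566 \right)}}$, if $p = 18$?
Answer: $\frac{2433613}{1971401} \approx 1.2345$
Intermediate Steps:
$E{\left(P \right)} = 504$ ($E{\left(P \right)} = 18 \cdot 28 = 504$)
$d{\left(F \right)} = 2 F$
$\frac{d{\left(727 \right)} + 4865772}{3942298 + E{\left(-566 \right)}} = \frac{2 \cdot 727 + 4865772}{3942298 + 504} = \frac{1454 + 4865772}{3942802} = 4867226 \cdot \frac{1}{3942802} = \frac{2433613}{1971401}$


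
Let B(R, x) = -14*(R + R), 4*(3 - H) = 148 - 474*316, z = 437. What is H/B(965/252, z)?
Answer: -336708/965 ≈ -348.92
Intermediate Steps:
H = 37412 (H = 3 - (148 - 474*316)/4 = 3 - (148 - 149784)/4 = 3 - 1/4*(-149636) = 3 + 37409 = 37412)
B(R, x) = -28*R
H/B(965/252, z) = 37412/((-27020/252)) = 37412/((-28*965/252)) = 37412/(-965/9) = 37412*(-9/965) = -336708/965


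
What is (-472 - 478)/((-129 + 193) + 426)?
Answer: -95/49 ≈ -1.9388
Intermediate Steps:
(-472 - 478)/((-129 + 193) + 426) = -950/(64 + 426) = -950/490 = -950*1/490 = -95/49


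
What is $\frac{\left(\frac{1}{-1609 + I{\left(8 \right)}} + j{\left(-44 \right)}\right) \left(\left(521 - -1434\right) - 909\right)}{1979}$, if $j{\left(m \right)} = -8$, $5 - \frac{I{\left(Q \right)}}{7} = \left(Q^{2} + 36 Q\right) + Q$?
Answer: $- \frac{17129819}{4051013} \approx -4.2285$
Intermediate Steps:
$I{\left(Q \right)} = 35 - 259 Q - 7 Q^{2}$ ($I{\left(Q \right)} = 35 - 7 \left(\left(Q^{2} + 36 Q\right) + Q\right) = 35 - 7 \left(Q^{2} + 37 Q\right) = 35 - \left(7 Q^{2} + 259 Q\right) = 35 - 259 Q - 7 Q^{2}$)
$\frac{\left(\frac{1}{-1609 + I{\left(8 \right)}} + j{\left(-44 \right)}\right) \left(\left(521 - -1434\right) - 909\right)}{1979} = \frac{\left(\frac{1}{-1609 - \left(2037 + 448\right)} - 8\right) \left(\left(521 - -1434\right) - 909\right)}{1979} = \left(\frac{1}{-1609 - 2485} - 8\right) \left(\left(521 + 1434\right) - 909\right) \frac{1}{1979} = \left(\frac{1}{-1609 - 2485} - 8\right) \left(1955 - 909\right) \frac{1}{1979} = \left(\frac{1}{-1609 - 2485} - 8\right) 1046 \cdot \frac{1}{1979} = \left(\frac{1}{-4094} - 8\right) 1046 \cdot \frac{1}{1979} = \left(- \frac{1}{4094} - 8\right) 1046 \cdot \frac{1}{1979} = \left(- \frac{32753}{4094}\right) 1046 \cdot \frac{1}{1979} = \left(- \frac{17129819}{2047}\right) \frac{1}{1979} = - \frac{17129819}{4051013}$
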